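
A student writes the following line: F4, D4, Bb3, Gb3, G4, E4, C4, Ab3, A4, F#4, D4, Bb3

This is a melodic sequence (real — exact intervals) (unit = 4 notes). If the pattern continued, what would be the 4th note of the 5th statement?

D4

With 4-note cells, note 4 of each statement runs Gb3, Ab3, Bb3.
Extending up a 2nd: C4 → D4.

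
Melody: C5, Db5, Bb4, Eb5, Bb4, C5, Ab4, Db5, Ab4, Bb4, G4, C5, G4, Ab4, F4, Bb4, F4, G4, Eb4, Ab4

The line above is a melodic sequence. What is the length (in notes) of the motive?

There are 20 notes; a 4-note unit gives 5 cells:
C5 Db5 Bb4 Eb5 | Bb4 C5 Ab4 Db5 | Ab4 Bb4 G4 C5 | G4 Ab4 F4 Bb4 | F4 G4 Eb4 Ab4
Each cell is the previous one down a 2nd — so the unit is 4 notes.

4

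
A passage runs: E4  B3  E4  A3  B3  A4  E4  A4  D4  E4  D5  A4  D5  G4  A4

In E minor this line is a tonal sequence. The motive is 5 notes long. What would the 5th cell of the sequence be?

The 5-note cells begin on E4, A4, D5 — each up a 4th from the last.
Extending up a 4th: G5 → C6.
Statement 5 starts on C6 and keeps the same diatonic contour: C6 G5 C6 F#5 G5.

C6 G5 C6 F#5 G5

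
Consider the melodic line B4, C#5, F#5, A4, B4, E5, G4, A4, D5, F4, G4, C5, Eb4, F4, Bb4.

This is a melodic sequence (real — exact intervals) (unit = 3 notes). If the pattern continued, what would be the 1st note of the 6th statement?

Db4

Grouping in 3s, the 1st note of each cell is B4, A4, G4, F4, Eb4.
Each moves down a 2nd; the next is Db4.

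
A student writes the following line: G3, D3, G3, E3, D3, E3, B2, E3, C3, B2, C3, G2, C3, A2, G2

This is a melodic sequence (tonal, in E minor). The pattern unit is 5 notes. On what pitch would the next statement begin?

The 5-note cells begin on G3, E3, C3 — each down a 3rd from the last.
The next head, down a 3rd from C3, is A2.

A2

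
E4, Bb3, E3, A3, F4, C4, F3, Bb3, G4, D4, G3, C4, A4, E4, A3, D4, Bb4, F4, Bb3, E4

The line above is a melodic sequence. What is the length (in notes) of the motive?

Try groups of 4 (5 cells in 20 notes):
E4 Bb3 E3 A3 | F4 C4 F3 Bb3 | G4 D4 G3 C4 | A4 E4 A3 D4 | Bb4 F4 Bb3 E4
Every group is a transposition up a 2nd of the one before; no shorter unit works.

4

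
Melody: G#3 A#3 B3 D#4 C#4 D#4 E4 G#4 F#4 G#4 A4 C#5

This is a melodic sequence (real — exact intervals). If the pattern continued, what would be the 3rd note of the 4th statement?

With 4-note cells, note 3 of each statement runs B3, E4, A4.
One more up a 4th gives D5.

D5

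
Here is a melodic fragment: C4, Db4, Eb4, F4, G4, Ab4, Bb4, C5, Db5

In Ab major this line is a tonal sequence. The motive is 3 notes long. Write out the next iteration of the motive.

Eb5 F5 G5

The 3-note cells begin on C4, F4, Bb4 — each up a 4th from the last.
So cell 4 is Eb5 F5 G5.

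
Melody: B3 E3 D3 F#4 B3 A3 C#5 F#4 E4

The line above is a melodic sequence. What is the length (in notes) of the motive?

Try groups of 3 (3 cells in 9 notes):
B3 E3 D3 | F#4 B3 A3 | C#5 F#4 E4
Each cell is the previous one up a 5th — so the unit is 3 notes.

3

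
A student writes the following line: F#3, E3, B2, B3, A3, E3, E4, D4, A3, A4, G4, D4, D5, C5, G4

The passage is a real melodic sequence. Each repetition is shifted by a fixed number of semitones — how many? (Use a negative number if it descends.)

With a 3-note motive the entries are F#3, B3, E4, A4, D5, each up a 4th from the previous.
Counting half-steps from F#3 to B3: 5.

5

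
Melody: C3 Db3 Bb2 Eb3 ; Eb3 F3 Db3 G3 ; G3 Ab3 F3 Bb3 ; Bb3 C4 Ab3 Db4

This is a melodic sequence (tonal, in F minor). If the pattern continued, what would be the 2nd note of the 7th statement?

Grouping in 4s, the 2nd note of each cell is Db3, F3, Ab3, C4.
Carrying that up a 3rd forward: Eb4 → G4 → Bb4.

Bb4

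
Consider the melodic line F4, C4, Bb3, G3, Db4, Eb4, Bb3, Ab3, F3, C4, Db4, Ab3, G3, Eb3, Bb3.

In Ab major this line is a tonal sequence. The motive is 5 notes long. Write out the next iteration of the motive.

Taking 5-note groups, the heads are F4, Eb4, Db4: the pattern moves down a 2nd.
Statement 4 starts on C4 and keeps the same diatonic contour: C4 G3 F3 Db3 Ab3.

C4 G3 F3 Db3 Ab3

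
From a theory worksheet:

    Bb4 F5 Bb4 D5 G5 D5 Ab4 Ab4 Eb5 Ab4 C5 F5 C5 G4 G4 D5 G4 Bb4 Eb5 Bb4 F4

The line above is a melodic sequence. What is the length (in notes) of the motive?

Try groups of 7 (3 cells in 21 notes):
Bb4 F5 Bb4 D5 G5 D5 Ab4 | Ab4 Eb5 Ab4 C5 F5 C5 G4 | G4 D5 G4 Bb4 Eb5 Bb4 F4
Each cell is the previous one down a 2nd — so the unit is 7 notes.

7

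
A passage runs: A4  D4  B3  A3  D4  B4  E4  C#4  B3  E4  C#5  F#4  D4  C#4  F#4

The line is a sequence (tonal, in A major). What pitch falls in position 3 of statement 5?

F#4

With 5-note cells, note 3 of each statement runs B3, C#4, D4.
Each moves up a 2nd. Continuing: E4 → F#4.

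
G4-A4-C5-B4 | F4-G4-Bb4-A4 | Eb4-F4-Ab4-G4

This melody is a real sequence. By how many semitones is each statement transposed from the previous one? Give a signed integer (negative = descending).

Unit = 4 notes; the statements start on G4, F4, Eb4, moving down a 2nd each time.
G4 to F4 spans -2 semitones.

-2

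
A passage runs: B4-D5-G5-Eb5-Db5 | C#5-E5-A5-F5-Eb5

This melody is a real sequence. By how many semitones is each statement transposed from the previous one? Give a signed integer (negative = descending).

2

The 5-note cells begin on B4, C#5 — each up a 2nd from the last.
Counting half-steps from B4 to C#5: 2.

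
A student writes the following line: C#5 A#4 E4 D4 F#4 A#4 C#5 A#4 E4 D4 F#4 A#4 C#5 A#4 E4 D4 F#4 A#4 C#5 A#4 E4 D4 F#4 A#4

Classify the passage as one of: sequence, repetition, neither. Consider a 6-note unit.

repetition

Each 6-note cell is identical (C#5 A#4 E4 D4 F#4 A#4), restated at the same pitch.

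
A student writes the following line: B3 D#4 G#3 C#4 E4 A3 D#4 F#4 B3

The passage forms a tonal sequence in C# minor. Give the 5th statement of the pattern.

Taking 3-note groups, the heads are B3, C#4, D#4: the pattern moves up a 2nd.
Continuing the starts: E4 → F#4.
From F#4 the diatonic shape gives F#4 A4 D#4.

F#4 A4 D#4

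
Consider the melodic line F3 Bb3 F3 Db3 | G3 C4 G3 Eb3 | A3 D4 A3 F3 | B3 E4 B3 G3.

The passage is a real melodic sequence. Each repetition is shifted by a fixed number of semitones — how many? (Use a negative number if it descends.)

With a 4-note motive the entries are F3, G3, A3, B3, each up a 2nd from the previous.
F3 to G3 spans +2 semitones.

2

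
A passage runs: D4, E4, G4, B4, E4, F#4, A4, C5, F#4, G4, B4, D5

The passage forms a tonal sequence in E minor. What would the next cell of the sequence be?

Taking 4-note groups, the heads are D4, E4, F#4: the pattern moves up a 2nd.
Statement 4 starts on G4 and keeps the same diatonic contour: G4 A4 C5 E5.

G4 A4 C5 E5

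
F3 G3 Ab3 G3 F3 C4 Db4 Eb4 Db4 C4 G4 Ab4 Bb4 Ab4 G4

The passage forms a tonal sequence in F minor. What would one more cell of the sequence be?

Db5 Eb5 F5 Eb5 Db5

Unit = 5 notes; the statements start on F3, C4, G4, moving up a 5th each time.
So cell 4 is Db5 Eb5 F5 Eb5 Db5.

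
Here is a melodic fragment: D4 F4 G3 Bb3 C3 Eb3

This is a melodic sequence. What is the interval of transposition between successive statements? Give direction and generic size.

down a 5th

Taking 2-note groups, the heads are D4, G3, C3: the pattern moves down a 5th.
From D4 to G3: down a 5th.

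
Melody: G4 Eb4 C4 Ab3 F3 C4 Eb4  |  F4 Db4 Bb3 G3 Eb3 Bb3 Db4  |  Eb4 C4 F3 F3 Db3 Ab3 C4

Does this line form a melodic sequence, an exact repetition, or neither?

neither

Note 3 of cell 3 is F3; if this were a sequence it would be Ab3. No unit length gives a consistent transposition pattern.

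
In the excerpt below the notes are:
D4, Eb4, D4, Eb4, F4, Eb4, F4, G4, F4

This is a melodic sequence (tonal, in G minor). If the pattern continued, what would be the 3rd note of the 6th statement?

Bb4

With 3-note cells, note 3 of each statement runs D4, Eb4, F4.
Each moves up a 2nd. Continuing: G4 → A4 → Bb4.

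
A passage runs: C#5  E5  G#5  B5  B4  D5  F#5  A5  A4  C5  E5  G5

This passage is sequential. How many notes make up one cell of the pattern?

Try groups of 4 (3 cells in 12 notes):
C#5 E5 G#5 B5 | B4 D5 F#5 A5 | A4 C5 E5 G5
That's a consistent down a 2nd shift per cell, and no other grouping gives one.

4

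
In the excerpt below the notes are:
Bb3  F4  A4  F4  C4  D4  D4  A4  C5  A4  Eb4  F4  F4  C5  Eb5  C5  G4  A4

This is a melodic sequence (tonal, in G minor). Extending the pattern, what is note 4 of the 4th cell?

Eb5

With 6-note cells, note 4 of each statement runs F4, A4, C5.
Each moves up a 3rd; the next is Eb5.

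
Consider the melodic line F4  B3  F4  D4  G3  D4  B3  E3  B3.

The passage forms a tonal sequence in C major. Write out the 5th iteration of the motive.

E3 A2 E3

Unit = 3 notes; the statements start on F4, D4, B3, moving down a 3rd each time.
Carrying on: G3 → E3.
From E3 the diatonic shape gives E3 A2 E3.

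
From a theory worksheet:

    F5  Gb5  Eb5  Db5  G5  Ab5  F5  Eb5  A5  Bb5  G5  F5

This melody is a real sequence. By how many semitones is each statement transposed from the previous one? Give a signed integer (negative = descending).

The 4-note cells begin on F5, G5, A5 — each up a 2nd from the last.
F5→G5 is 79 − 77 = 2 semitones.

2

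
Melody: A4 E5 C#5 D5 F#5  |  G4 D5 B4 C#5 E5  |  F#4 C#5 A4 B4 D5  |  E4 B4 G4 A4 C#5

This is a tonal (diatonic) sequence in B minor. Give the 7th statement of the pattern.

B3 F#4 D4 E4 G4

The 5-note cells begin on A4, G4, F#4, E4 — each down a 2nd from the last.
Continuing the starts: D4 → C#4 → B3.
So cell 7 is B3 F#4 D4 E4 G4.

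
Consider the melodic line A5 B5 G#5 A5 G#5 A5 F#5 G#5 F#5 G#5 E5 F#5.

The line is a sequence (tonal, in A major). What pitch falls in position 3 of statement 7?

A4

Grouping in 4s, the 3rd note of each cell is G#5, F#5, E5.
Each moves down a 2nd. Continuing: D5 → C#5 → B4 → A4.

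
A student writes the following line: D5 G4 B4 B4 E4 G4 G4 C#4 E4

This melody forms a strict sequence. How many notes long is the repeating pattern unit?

There are 9 notes; a 3-note unit gives 3 cells:
D5 G4 B4 | B4 E4 G4 | G4 C#4 E4
Every group is a transposition down a 3rd of the one before; no shorter unit works.

3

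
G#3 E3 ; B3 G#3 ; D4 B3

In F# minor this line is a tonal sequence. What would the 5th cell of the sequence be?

Unit = 2 notes; the statements start on G#3, B3, D4, moving up a 3rd each time.
Extending up a 3rd: F#4 → A4.
From A4 the diatonic shape gives A4 F#4.

A4 F#4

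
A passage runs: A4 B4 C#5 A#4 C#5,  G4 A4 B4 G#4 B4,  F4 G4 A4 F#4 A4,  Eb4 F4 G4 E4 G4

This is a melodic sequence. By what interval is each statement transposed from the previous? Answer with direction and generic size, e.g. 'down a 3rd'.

down a 2nd

Unit = 5 notes; the statements start on A4, G4, F4, Eb4, moving down a 2nd each time.
A4 to G4 is down a 2nd.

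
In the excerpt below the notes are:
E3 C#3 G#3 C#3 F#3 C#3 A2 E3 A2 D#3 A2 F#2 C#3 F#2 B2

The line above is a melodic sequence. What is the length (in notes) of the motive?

5

Try groups of 5 (3 cells in 15 notes):
E3 C#3 G#3 C#3 F#3 | C#3 A2 E3 A2 D#3 | A2 F#2 C#3 F#2 B2
Each cell is the previous one down a 3rd — so the unit is 5 notes.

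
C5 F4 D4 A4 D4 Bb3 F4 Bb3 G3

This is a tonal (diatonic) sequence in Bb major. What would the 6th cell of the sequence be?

With a 3-note motive the entries are C5, A4, F4, each down a 3rd from the previous.
Extending down a 3rd: D4 → Bb3 → G3.
Statement 6 starts on G3 and keeps the same diatonic contour: G3 C3 A2.

G3 C3 A2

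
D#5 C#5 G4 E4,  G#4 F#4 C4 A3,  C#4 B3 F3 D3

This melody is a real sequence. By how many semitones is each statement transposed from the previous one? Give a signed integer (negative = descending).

-7

Taking 4-note groups, the heads are D#5, G#4, C#4: the pattern moves down a 5th.
D#5 to G#4 spans -7 semitones.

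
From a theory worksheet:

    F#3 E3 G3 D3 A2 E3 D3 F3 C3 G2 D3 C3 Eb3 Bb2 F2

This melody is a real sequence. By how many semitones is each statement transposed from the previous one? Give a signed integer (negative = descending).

The 5-note cells begin on F#3, E3, D3 — each down a 2nd from the last.
F#3→E3 is 52 − 54 = -2 semitones.

-2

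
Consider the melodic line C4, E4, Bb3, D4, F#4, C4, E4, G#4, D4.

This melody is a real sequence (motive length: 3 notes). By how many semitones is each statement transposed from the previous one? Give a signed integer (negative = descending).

2

Taking 3-note groups, the heads are C4, D4, E4: the pattern moves up a 2nd.
C4 to D4 spans +2 semitones.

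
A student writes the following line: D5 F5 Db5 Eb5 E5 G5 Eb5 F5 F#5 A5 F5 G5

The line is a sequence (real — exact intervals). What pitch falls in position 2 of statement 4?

Grouping in 4s, the 2nd note of each cell is F5, G5, A5.
From A5, up a 2nd gives B5.

B5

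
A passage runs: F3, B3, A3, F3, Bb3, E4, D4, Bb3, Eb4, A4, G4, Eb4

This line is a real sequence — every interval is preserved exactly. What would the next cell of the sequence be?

Ab4 D5 C5 Ab4

With a 4-note motive the entries are F3, Bb3, Eb4, each up a 4th from the previous.
From Ab4 the exact shape gives Ab4 D5 C5 Ab4.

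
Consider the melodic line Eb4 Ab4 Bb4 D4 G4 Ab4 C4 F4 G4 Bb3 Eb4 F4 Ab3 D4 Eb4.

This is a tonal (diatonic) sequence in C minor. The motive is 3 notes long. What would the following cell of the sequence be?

G3 C4 D4

Taking 3-note groups, the heads are Eb4, D4, C4, Bb3, Ab3: the pattern moves down a 2nd.
So cell 6 is G3 C4 D4.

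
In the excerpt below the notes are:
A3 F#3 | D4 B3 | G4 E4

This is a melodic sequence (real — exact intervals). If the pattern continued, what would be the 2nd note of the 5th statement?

The unit is 2 notes. Position-2 pitches of the 3 shown cells: F#3, B3, E4.
Carrying that up a 4th forward: A4 → D5.

D5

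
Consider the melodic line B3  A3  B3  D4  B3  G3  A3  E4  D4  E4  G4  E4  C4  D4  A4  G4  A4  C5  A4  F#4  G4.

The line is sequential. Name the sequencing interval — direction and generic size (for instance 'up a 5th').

Unit = 7 notes; the statements start on B3, E4, A4, moving up a 4th each time.
B3 to E4 is up a 4th.

up a 4th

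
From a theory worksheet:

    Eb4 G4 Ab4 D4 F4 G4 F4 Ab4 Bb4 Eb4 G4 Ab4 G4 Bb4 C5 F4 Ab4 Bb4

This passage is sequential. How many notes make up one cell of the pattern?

Try groups of 6 (3 cells in 18 notes):
Eb4 G4 Ab4 D4 F4 G4 | F4 Ab4 Bb4 Eb4 G4 Ab4 | G4 Bb4 C5 F4 Ab4 Bb4
That's a consistent up a 2nd shift per cell, and no other grouping gives one.

6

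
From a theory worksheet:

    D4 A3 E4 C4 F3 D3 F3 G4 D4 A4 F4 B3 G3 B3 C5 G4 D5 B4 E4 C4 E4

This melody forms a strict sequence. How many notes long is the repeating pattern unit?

7

21 notes total. Splitting into 3 groups of 7:
D4 A3 E4 C4 F3 D3 F3 | G4 D4 A4 F4 B3 G3 B3 | C5 G4 D5 B4 E4 C4 E4
Each cell is the previous one up a 4th — so the unit is 7 notes.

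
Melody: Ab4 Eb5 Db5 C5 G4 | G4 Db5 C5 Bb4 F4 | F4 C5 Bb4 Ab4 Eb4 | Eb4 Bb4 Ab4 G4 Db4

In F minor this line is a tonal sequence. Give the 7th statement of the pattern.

Bb3 F4 Eb4 Db4 Ab3

The 5-note cells begin on Ab4, G4, F4, Eb4 — each down a 2nd from the last.
Extending down a 2nd: Db4 → C4 → Bb3.
Statement 7 starts on Bb3 and keeps the same diatonic contour: Bb3 F4 Eb4 Db4 Ab3.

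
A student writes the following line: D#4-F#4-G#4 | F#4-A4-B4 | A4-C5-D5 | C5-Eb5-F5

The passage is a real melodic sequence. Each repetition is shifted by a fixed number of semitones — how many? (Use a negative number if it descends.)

With a 3-note motive the entries are D#4, F#4, A4, C5, each up a 3rd from the previous.
Counting half-steps from D#4 to F#4: 3.

3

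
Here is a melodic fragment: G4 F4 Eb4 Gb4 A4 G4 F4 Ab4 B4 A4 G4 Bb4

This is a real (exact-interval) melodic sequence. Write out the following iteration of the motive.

C#5 B4 A4 C5

Unit = 4 notes; the statements start on G4, A4, B4, moving up a 2nd each time.
Statement 4 starts on C#5 and keeps the same exact contour: C#5 B4 A4 C5.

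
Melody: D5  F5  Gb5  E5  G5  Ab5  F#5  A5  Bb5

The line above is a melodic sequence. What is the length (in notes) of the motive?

9 notes total. Splitting into 3 groups of 3:
D5 F5 Gb5 | E5 G5 Ab5 | F#5 A5 Bb5
That's a consistent up a 2nd shift per cell, and no other grouping gives one.

3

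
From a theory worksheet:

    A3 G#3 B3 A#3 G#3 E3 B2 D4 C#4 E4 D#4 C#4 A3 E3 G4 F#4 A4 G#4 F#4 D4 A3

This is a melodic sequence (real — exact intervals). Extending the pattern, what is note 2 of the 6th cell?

A5

Grouping in 7s, the 2nd note of each cell is G#3, C#4, F#4.
Each moves up a 4th. Continuing: B4 → E5 → A5.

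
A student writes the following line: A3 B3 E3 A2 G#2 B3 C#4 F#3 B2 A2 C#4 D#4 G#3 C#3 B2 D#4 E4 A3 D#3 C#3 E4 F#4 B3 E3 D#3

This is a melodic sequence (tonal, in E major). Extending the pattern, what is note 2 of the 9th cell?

C#5

The unit is 5 notes. Position-2 pitches of the 5 shown cells: B3, C#4, D#4, E4, F#4.
Carrying that up a 2nd forward: G#4 → A4 → B4 → C#5.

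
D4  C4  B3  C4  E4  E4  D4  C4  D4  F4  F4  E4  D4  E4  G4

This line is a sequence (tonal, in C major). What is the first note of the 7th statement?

C5

With a 5-note motive the entries are D4, E4, F4, each up a 2nd from the previous.
Extending the heads up a 2nd: G4 → A4 → B4 → C5.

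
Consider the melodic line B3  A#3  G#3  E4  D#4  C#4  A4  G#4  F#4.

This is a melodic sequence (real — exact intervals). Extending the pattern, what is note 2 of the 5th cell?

With 3-note cells, note 2 of each statement runs A#3, D#4, G#4.
Carrying that up a 4th forward: C#5 → F#5.

F#5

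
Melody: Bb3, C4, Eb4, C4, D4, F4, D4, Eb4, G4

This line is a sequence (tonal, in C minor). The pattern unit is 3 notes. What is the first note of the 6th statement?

G4

The 3-note cells begin on Bb3, C4, D4 — each up a 2nd from the last.
Extending the heads up a 2nd: Eb4 → F4 → G4.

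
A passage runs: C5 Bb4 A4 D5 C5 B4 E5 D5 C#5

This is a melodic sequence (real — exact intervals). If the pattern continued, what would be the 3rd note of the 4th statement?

D#5

With 3-note cells, note 3 of each statement runs A4, B4, C#5.
One more up a 2nd gives D#5.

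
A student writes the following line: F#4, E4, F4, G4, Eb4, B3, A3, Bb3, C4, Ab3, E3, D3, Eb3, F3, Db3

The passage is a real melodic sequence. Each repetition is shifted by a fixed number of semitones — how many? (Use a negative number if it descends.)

The 5-note cells begin on F#4, B3, E3 — each down a 5th from the last.
F#4→B3 is 59 − 66 = -7 semitones.

-7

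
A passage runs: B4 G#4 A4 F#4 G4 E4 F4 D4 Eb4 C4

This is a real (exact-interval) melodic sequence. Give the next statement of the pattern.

The 2-note cells begin on B4, A4, G4, F4, Eb4 — each down a 2nd from the last.
So cell 6 is Db4 Bb3.

Db4 Bb3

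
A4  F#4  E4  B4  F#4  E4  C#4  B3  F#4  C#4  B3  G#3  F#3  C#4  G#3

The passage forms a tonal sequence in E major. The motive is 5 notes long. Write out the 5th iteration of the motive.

The 5-note cells begin on A4, E4, B3 — each down a 4th from the last.
Extending down a 4th: F#3 → C#3.
So cell 5 is C#3 A2 G#2 D#3 A2.

C#3 A2 G#2 D#3 A2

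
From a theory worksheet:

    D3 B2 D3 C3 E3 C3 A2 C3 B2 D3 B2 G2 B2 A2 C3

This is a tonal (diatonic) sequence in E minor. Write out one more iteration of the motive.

A2 F#2 A2 G2 B2

With a 5-note motive the entries are D3, C3, B2, each down a 2nd from the previous.
Statement 4 starts on A2 and keeps the same diatonic contour: A2 F#2 A2 G2 B2.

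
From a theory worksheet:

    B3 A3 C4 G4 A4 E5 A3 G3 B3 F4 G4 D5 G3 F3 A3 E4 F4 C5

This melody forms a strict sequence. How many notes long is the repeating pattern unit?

18 notes total. Splitting into 3 groups of 6:
B3 A3 C4 G4 A4 E5 | A3 G3 B3 F4 G4 D5 | G3 F3 A3 E4 F4 C5
That's a consistent down a 2nd shift per cell, and no other grouping gives one.

6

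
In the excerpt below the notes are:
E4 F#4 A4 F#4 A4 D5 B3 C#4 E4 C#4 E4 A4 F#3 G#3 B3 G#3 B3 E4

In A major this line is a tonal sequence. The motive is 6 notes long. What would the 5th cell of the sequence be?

G#2 A2 C#3 A2 C#3 F#3

Taking 6-note groups, the heads are E4, B3, F#3: the pattern moves down a 4th.
Extending down a 4th: C#3 → G#2.
From G#2 the diatonic shape gives G#2 A2 C#3 A2 C#3 F#3.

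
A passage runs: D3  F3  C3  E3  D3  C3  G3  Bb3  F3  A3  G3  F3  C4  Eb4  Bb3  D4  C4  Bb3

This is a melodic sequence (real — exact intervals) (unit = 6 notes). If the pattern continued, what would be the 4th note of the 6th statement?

The unit is 6 notes. Position-4 pitches of the 3 shown cells: E3, A3, D4.
Extending up a 4th: G4 → C5 → F5.

F5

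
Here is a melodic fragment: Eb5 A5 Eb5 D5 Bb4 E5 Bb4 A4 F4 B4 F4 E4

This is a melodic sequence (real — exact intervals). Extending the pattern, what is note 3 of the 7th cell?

A2

The unit is 4 notes. Position-3 pitches of the 3 shown cells: Eb5, Bb4, F4.
Each moves down a 4th. Continuing: C4 → G3 → D3 → A2.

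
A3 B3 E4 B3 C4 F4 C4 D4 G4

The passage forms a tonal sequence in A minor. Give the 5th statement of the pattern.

Taking 3-note groups, the heads are A3, B3, C4: the pattern moves up a 2nd.
Carrying on: D4 → E4.
So cell 5 is E4 F4 B4.

E4 F4 B4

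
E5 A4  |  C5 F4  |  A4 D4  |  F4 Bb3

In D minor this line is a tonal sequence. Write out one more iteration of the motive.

D4 G3

Unit = 2 notes; the statements start on E5, C5, A4, F4, moving down a 3rd each time.
Statement 5 starts on D4 and keeps the same diatonic contour: D4 G3.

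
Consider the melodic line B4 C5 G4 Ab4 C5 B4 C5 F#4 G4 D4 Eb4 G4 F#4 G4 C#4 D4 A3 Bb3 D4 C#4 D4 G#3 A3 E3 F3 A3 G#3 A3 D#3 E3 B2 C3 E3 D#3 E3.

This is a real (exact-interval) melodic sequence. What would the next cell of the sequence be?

A#2 B2 F#2 G2 B2 A#2 B2

The 7-note cells begin on B4, F#4, C#4, G#3, D#3 — each down a 4th from the last.
From A#2 the exact shape gives A#2 B2 F#2 G2 B2 A#2 B2.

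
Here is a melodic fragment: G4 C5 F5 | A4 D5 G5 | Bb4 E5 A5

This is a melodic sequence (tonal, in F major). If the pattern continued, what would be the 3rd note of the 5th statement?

C6

Grouping in 3s, the 3rd note of each cell is F5, G5, A5.
Each moves up a 2nd. Continuing: Bb5 → C6.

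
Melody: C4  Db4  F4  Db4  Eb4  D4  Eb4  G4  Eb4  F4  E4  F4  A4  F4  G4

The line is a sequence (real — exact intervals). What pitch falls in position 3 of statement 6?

Grouping in 5s, the 3rd note of each cell is F4, G4, A4.
Carrying that up a 2nd forward: B4 → C#5 → D#5.

D#5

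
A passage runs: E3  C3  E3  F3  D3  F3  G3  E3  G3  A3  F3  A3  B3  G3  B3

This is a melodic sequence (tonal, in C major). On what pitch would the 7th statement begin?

D4

With a 3-note motive the entries are E3, F3, G3, A3, B3, each up a 2nd from the previous.
Continuing: C4 → D4. Statement 7 starts on D4.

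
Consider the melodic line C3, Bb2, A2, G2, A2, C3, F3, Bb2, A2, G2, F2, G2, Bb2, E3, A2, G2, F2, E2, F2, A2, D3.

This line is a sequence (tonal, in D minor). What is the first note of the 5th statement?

F2

Unit = 7 notes; the statements start on C3, Bb2, A2, moving down a 2nd each time.
Continuing: G2 → F2. Statement 5 starts on F2.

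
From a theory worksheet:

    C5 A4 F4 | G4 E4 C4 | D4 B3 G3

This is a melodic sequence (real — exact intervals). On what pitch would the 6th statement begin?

Unit = 3 notes; the statements start on C5, G4, D4, moving down a 4th each time.
Extending the heads down a 4th: A3 → E3 → B2.

B2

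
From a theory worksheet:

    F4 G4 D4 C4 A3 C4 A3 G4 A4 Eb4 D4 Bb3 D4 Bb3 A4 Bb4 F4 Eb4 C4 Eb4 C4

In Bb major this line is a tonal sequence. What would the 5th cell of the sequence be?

Unit = 7 notes; the statements start on F4, G4, A4, moving up a 2nd each time.
Carrying on: Bb4 → C5.
From C5 the diatonic shape gives C5 D5 A4 G4 Eb4 G4 Eb4.

C5 D5 A4 G4 Eb4 G4 Eb4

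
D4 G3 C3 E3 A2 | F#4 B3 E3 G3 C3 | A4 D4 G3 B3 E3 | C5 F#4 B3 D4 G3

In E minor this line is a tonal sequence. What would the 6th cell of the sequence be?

G5 C5 F#4 A4 D4

The 5-note cells begin on D4, F#4, A4, C5 — each up a 3rd from the last.
Extending up a 3rd: E5 → G5.
From G5 the diatonic shape gives G5 C5 F#4 A4 D4.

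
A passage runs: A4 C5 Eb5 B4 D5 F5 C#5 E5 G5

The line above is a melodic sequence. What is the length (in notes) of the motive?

3

Try groups of 3 (3 cells in 9 notes):
A4 C5 Eb5 | B4 D5 F5 | C#5 E5 G5
Every group is a transposition up a 2nd of the one before; no shorter unit works.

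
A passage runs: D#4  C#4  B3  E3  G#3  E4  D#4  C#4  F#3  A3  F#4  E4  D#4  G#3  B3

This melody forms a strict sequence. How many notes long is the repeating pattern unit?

There are 15 notes; a 5-note unit gives 3 cells:
D#4 C#4 B3 E3 G#3 | E4 D#4 C#4 F#3 A3 | F#4 E4 D#4 G#3 B3
Every group is a transposition up a 2nd of the one before; no shorter unit works.

5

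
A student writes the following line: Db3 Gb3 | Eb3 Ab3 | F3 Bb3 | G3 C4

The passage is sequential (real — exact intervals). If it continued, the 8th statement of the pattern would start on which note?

The 2-note cells begin on Db3, Eb3, F3, G3 — each up a 2nd from the last.
Continuing: A3 → B3 → C#4 → D#4. Statement 8 starts on D#4.

D#4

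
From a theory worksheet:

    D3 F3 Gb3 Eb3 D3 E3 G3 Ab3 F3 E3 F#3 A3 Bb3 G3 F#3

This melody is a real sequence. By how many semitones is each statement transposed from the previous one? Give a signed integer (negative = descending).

2

The 5-note cells begin on D3, E3, F#3 — each up a 2nd from the last.
D3 to E3 spans +2 semitones.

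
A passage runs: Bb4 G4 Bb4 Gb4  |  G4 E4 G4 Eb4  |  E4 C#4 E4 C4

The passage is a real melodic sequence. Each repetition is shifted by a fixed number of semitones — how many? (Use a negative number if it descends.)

Unit = 4 notes; the statements start on Bb4, G4, E4, moving down a 3rd each time.
Counting half-steps from Bb4 to G4: -3.

-3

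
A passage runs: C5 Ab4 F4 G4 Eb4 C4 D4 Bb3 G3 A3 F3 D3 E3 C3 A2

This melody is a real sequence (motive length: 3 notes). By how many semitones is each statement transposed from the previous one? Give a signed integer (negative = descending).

-5

Unit = 3 notes; the statements start on C5, G4, D4, A3, E3, moving down a 4th each time.
C5→G4 is 67 − 72 = -5 semitones.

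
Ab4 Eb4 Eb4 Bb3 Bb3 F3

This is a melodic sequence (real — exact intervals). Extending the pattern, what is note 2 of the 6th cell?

D2

With 2-note cells, note 2 of each statement runs Eb4, Bb3, F3.
Carrying that down a 4th forward: C3 → G2 → D2.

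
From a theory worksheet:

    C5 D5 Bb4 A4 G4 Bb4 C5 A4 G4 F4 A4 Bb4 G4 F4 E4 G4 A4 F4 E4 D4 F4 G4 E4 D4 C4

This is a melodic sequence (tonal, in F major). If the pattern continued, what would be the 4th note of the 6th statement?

C4

The unit is 5 notes. Position-4 pitches of the 5 shown cells: A4, G4, F4, E4, D4.
From D4, down a 2nd gives C4.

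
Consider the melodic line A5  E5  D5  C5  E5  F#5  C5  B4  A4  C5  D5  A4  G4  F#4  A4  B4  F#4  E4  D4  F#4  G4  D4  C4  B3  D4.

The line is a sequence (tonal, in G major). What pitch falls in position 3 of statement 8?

D3

The unit is 5 notes. Position-3 pitches of the 5 shown cells: D5, B4, G4, E4, C4.
Extending down a 3rd: A3 → F#3 → D3.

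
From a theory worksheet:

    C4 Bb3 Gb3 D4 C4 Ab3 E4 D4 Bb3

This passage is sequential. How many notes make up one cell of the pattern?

There are 9 notes; a 3-note unit gives 3 cells:
C4 Bb3 Gb3 | D4 C4 Ab3 | E4 D4 Bb3
That's a consistent up a 2nd shift per cell, and no other grouping gives one.

3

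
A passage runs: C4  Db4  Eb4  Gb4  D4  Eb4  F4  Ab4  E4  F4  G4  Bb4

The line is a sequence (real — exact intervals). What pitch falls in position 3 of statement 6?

The unit is 4 notes. Position-3 pitches of the 3 shown cells: Eb4, F4, G4.
Extending up a 2nd: A4 → B4 → C#5.

C#5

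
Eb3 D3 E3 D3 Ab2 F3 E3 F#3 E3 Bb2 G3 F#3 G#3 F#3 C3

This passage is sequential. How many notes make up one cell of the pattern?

Try groups of 5 (3 cells in 15 notes):
Eb3 D3 E3 D3 Ab2 | F3 E3 F#3 E3 Bb2 | G3 F#3 G#3 F#3 C3
That's a consistent up a 2nd shift per cell, and no other grouping gives one.

5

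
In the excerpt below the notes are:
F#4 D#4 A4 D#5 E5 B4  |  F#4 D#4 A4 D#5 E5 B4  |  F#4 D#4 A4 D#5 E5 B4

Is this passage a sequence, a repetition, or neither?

repetition

Each 6-note cell is identical (F#4 D#4 A4 D#5 E5 B4), restated at the same pitch.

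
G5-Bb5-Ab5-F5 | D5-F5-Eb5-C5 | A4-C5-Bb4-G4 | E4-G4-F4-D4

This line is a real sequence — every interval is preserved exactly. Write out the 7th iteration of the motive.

Unit = 4 notes; the statements start on G5, D5, A4, E4, moving down a 4th each time.
Carrying on: B3 → F#3 → C#3.
Statement 7 starts on C#3 and keeps the same exact contour: C#3 E3 D3 B2.

C#3 E3 D3 B2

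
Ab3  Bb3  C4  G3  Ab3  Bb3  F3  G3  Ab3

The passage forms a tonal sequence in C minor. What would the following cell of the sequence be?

The 3-note cells begin on Ab3, G3, F3 — each down a 2nd from the last.
Statement 4 starts on Eb3 and keeps the same diatonic contour: Eb3 F3 G3.

Eb3 F3 G3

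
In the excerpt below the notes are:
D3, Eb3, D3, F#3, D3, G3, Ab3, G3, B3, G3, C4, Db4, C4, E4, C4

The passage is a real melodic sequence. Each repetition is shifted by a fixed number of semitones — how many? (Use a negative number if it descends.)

The 5-note cells begin on D3, G3, C4 — each up a 4th from the last.
Counting half-steps from D3 to G3: 5.

5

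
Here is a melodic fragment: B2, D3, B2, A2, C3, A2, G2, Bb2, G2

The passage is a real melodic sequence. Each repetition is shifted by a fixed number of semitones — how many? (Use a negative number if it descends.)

Taking 3-note groups, the heads are B2, A2, G2: the pattern moves down a 2nd.
Counting half-steps from B2 to A2: -2.

-2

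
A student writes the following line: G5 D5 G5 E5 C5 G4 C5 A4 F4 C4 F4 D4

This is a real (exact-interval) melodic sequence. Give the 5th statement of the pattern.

Eb3 Bb2 Eb3 C3

With a 4-note motive the entries are G5, C5, F4, each down a 5th from the previous.
Carrying on: Bb3 → Eb3.
From Eb3 the exact shape gives Eb3 Bb2 Eb3 C3.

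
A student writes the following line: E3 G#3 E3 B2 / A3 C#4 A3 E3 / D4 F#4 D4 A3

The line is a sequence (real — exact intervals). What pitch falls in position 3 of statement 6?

F5

With 4-note cells, note 3 of each statement runs E3, A3, D4.
Extending up a 4th: G4 → C5 → F5.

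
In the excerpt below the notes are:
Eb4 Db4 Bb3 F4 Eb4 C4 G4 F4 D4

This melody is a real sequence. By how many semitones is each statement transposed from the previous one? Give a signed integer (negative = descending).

With a 3-note motive the entries are Eb4, F4, G4, each up a 2nd from the previous.
Eb4 to F4 spans +2 semitones.

2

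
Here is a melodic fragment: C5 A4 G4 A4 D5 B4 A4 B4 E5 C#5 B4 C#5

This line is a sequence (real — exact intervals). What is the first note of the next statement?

Unit = 4 notes; the statements start on C5, D5, E5, moving up a 2nd each time.
The next head, up a 2nd from E5, is F#5.

F#5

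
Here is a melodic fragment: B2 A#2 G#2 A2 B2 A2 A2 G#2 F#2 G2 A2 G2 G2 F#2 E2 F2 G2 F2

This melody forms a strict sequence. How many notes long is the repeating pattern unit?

There are 18 notes; a 6-note unit gives 3 cells:
B2 A#2 G#2 A2 B2 A2 | A2 G#2 F#2 G2 A2 G2 | G2 F#2 E2 F2 G2 F2
That's a consistent down a 2nd shift per cell, and no other grouping gives one.

6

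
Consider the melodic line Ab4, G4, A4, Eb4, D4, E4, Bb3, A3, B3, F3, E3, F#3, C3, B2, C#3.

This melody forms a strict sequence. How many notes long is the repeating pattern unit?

There are 15 notes; a 3-note unit gives 5 cells:
Ab4 G4 A4 | Eb4 D4 E4 | Bb3 A3 B3 | F3 E3 F#3 | C3 B2 C#3
Each cell is the previous one down a 4th — so the unit is 3 notes.

3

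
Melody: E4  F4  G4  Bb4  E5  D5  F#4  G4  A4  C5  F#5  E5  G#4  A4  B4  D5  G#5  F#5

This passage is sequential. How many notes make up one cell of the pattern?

There are 18 notes; a 6-note unit gives 3 cells:
E4 F4 G4 Bb4 E5 D5 | F#4 G4 A4 C5 F#5 E5 | G#4 A4 B4 D5 G#5 F#5
Every group is a transposition up a 2nd of the one before; no shorter unit works.

6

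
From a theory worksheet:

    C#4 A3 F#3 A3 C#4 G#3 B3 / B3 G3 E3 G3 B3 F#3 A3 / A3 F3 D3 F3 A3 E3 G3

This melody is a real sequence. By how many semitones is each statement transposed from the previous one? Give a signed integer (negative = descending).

-2

Unit = 7 notes; the statements start on C#4, B3, A3, moving down a 2nd each time.
C#4→B3 is 59 − 61 = -2 semitones.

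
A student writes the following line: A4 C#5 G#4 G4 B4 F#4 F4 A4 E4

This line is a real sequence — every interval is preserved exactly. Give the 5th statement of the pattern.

The 3-note cells begin on A4, G4, F4 — each down a 2nd from the last.
Continuing the starts: Eb4 → Db4.
So cell 5 is Db4 F4 C4.

Db4 F4 C4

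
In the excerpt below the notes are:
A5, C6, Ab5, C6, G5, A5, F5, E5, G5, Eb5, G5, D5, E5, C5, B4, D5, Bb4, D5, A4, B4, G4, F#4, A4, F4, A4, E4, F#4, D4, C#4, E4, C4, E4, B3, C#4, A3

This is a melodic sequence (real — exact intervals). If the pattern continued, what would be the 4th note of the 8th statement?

C#3

The unit is 7 notes. Position-4 pitches of the 5 shown cells: C6, G5, D5, A4, E4.
Each moves down a 4th. Continuing: B3 → F#3 → C#3.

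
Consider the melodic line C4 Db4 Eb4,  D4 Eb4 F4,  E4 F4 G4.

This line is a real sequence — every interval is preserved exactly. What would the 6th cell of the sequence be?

Unit = 3 notes; the statements start on C4, D4, E4, moving up a 2nd each time.
Continuing the starts: F#4 → G#4 → A#4.
So cell 6 is A#4 B4 C#5.

A#4 B4 C#5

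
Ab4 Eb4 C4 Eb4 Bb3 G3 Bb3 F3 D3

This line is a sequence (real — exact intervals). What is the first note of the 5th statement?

The 3-note cells begin on Ab4, Eb4, Bb3 — each down a 4th from the last.
Continuing: F3 → C3. Statement 5 starts on C3.

C3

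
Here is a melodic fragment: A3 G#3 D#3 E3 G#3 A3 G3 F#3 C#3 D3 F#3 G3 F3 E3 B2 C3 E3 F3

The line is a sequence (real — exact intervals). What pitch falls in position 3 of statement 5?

G2

With 6-note cells, note 3 of each statement runs D#3, C#3, B2.
Each moves down a 2nd. Continuing: A2 → G2.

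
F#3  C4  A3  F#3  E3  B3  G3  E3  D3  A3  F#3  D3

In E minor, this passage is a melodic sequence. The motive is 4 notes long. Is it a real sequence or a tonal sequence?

tonal

Every note is diatonic to E minor.
Cell 1 has +6 semitones from note 1 to 2, but cell 2 has +7 — the interval quality changes while the contour stays the same, which is the hallmark of a tonal sequence.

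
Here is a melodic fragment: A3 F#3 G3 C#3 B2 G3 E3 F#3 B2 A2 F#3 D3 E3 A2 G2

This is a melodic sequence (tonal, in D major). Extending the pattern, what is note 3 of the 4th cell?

Grouping in 5s, the 3rd note of each cell is G3, F#3, E3.
One more down a 2nd gives D3.

D3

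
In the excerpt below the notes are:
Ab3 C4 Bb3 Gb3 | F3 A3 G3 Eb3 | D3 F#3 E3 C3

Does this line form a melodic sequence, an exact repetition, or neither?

Each 4-note cell is the previous one transposed down a 3rd.

sequence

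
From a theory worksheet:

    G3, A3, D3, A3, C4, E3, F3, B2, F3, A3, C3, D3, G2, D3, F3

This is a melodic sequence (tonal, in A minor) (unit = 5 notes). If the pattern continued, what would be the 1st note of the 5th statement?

F2

The unit is 5 notes. Position-1 pitches of the 3 shown cells: G3, E3, C3.
Each moves down a 3rd. Continuing: A2 → F2.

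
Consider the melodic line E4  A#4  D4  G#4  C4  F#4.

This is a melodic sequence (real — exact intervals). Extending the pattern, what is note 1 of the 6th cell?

Grouping in 2s, the 1st note of each cell is E4, D4, C4.
Carrying that down a 2nd forward: Bb3 → Ab3 → Gb3.

Gb3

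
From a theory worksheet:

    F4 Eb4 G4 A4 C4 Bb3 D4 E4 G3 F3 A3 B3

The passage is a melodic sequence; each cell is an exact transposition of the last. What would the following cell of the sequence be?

With a 4-note motive the entries are F4, C4, G3, each down a 4th from the previous.
So cell 4 is D3 C3 E3 F#3.

D3 C3 E3 F#3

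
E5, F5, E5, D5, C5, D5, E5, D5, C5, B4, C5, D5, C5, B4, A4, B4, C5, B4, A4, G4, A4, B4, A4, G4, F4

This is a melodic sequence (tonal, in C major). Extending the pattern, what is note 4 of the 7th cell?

E4

The unit is 5 notes. Position-4 pitches of the 5 shown cells: D5, C5, B4, A4, G4.
Each moves down a 2nd. Continuing: F4 → E4.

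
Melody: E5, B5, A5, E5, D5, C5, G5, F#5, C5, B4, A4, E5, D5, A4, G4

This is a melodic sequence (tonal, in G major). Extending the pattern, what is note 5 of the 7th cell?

Grouping in 5s, the 5th note of each cell is D5, B4, G4.
Carrying that down a 3rd forward: E4 → C4 → A3 → F#3.

F#3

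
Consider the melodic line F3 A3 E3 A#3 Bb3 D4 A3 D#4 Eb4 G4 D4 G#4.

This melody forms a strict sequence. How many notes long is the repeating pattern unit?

Try groups of 4 (3 cells in 12 notes):
F3 A3 E3 A#3 | Bb3 D4 A3 D#4 | Eb4 G4 D4 G#4
That's a consistent up a 4th shift per cell, and no other grouping gives one.

4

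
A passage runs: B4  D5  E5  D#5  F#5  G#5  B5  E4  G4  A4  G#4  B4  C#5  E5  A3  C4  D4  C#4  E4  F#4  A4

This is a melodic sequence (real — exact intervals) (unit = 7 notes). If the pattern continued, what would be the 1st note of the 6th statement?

C2

With 7-note cells, note 1 of each statement runs B4, E4, A3.
Each moves down a 5th. Continuing: D3 → G2 → C2.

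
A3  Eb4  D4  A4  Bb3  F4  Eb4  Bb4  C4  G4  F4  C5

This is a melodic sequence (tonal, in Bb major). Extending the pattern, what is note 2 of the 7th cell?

Grouping in 4s, the 2nd note of each cell is Eb4, F4, G4.
Carrying that up a 2nd forward: A4 → Bb4 → C5 → D5.

D5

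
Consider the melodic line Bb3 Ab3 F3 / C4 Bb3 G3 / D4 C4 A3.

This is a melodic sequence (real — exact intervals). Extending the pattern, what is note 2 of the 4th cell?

The unit is 3 notes. Position-2 pitches of the 3 shown cells: Ab3, Bb3, C4.
Each moves up a 2nd; the next is D4.

D4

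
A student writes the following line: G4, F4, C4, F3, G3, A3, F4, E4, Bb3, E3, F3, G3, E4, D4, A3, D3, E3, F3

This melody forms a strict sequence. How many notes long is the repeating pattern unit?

6

18 notes total. Splitting into 3 groups of 6:
G4 F4 C4 F3 G3 A3 | F4 E4 Bb3 E3 F3 G3 | E4 D4 A3 D3 E3 F3
That's a consistent down a 2nd shift per cell, and no other grouping gives one.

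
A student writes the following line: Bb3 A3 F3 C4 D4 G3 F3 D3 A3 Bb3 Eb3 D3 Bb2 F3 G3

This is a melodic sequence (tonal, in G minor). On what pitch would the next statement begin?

With a 5-note motive the entries are Bb3, G3, Eb3, each down a 3rd from the previous.
The next head, down a 3rd from Eb3, is C3.

C3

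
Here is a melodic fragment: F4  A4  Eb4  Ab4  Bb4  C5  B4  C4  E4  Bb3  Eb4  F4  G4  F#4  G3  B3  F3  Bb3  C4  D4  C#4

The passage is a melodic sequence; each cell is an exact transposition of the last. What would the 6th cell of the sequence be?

E2 G#2 D2 G2 A2 B2 A#2

With a 7-note motive the entries are F4, C4, G3, each down a 4th from the previous.
Extending down a 4th: D3 → A2 → E2.
From E2 the exact shape gives E2 G#2 D2 G2 A2 B2 A#2.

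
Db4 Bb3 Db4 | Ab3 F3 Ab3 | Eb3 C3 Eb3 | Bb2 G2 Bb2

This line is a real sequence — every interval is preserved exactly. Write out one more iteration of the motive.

Unit = 3 notes; the statements start on Db4, Ab3, Eb3, Bb2, moving down a 4th each time.
From F2 the exact shape gives F2 D2 F2.

F2 D2 F2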